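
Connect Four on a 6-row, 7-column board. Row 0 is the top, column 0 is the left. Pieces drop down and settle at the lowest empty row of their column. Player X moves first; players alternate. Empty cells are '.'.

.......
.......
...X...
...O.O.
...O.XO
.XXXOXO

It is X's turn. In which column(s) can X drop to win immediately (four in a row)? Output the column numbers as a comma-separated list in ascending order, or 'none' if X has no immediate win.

col 0: drop X → WIN!
col 1: drop X → no win
col 2: drop X → no win
col 3: drop X → no win
col 4: drop X → no win
col 5: drop X → no win
col 6: drop X → no win

Answer: 0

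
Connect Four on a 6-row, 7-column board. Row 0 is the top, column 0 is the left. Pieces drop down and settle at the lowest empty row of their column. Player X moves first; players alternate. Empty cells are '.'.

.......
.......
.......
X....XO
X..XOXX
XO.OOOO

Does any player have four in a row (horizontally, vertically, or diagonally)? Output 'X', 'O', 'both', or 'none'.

O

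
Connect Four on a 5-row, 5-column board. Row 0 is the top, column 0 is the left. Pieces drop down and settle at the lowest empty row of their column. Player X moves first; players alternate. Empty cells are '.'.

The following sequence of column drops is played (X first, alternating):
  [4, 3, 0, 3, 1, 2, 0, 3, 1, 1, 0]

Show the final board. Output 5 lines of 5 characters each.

Answer: .....
.....
XO.O.
XX.O.
XXOOX

Derivation:
Move 1: X drops in col 4, lands at row 4
Move 2: O drops in col 3, lands at row 4
Move 3: X drops in col 0, lands at row 4
Move 4: O drops in col 3, lands at row 3
Move 5: X drops in col 1, lands at row 4
Move 6: O drops in col 2, lands at row 4
Move 7: X drops in col 0, lands at row 3
Move 8: O drops in col 3, lands at row 2
Move 9: X drops in col 1, lands at row 3
Move 10: O drops in col 1, lands at row 2
Move 11: X drops in col 0, lands at row 2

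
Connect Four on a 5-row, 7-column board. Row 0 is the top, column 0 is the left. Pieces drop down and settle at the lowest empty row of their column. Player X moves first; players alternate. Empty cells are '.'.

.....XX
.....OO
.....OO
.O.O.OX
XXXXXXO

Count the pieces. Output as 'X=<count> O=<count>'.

X=9 O=8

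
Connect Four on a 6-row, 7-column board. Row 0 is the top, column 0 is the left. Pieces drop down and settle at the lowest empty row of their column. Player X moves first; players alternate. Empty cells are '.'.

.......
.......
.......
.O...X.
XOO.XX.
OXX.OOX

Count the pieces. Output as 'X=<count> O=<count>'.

X=7 O=6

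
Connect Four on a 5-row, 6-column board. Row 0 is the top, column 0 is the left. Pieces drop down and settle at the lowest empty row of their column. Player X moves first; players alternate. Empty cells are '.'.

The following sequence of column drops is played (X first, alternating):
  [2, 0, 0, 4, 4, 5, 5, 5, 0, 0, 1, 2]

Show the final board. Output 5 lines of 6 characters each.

Answer: ......
O.....
X....O
X.O.XX
OXX.OO

Derivation:
Move 1: X drops in col 2, lands at row 4
Move 2: O drops in col 0, lands at row 4
Move 3: X drops in col 0, lands at row 3
Move 4: O drops in col 4, lands at row 4
Move 5: X drops in col 4, lands at row 3
Move 6: O drops in col 5, lands at row 4
Move 7: X drops in col 5, lands at row 3
Move 8: O drops in col 5, lands at row 2
Move 9: X drops in col 0, lands at row 2
Move 10: O drops in col 0, lands at row 1
Move 11: X drops in col 1, lands at row 4
Move 12: O drops in col 2, lands at row 3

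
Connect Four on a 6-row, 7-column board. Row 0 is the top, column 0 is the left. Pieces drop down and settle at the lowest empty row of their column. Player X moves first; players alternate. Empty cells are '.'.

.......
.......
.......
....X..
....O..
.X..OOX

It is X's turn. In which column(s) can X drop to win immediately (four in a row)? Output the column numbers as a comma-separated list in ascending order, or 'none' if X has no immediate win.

Answer: none

Derivation:
col 0: drop X → no win
col 1: drop X → no win
col 2: drop X → no win
col 3: drop X → no win
col 4: drop X → no win
col 5: drop X → no win
col 6: drop X → no win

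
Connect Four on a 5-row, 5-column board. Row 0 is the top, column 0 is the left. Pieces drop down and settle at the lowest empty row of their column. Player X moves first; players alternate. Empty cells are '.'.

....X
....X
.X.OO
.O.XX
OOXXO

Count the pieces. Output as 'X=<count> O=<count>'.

X=7 O=6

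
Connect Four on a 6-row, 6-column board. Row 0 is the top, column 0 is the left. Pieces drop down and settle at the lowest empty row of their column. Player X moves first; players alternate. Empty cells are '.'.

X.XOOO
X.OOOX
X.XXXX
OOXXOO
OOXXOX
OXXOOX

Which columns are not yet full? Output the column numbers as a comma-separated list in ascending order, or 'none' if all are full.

Answer: 1

Derivation:
col 0: top cell = 'X' → FULL
col 1: top cell = '.' → open
col 2: top cell = 'X' → FULL
col 3: top cell = 'O' → FULL
col 4: top cell = 'O' → FULL
col 5: top cell = 'O' → FULL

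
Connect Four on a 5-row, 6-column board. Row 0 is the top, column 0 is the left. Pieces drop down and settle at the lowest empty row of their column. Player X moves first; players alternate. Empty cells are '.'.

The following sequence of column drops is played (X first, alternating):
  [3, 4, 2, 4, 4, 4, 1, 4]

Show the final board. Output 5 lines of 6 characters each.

Move 1: X drops in col 3, lands at row 4
Move 2: O drops in col 4, lands at row 4
Move 3: X drops in col 2, lands at row 4
Move 4: O drops in col 4, lands at row 3
Move 5: X drops in col 4, lands at row 2
Move 6: O drops in col 4, lands at row 1
Move 7: X drops in col 1, lands at row 4
Move 8: O drops in col 4, lands at row 0

Answer: ....O.
....O.
....X.
....O.
.XXXO.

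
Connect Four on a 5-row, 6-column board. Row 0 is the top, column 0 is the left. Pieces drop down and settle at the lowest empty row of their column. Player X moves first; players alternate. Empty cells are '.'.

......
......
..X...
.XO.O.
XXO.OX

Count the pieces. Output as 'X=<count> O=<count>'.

X=5 O=4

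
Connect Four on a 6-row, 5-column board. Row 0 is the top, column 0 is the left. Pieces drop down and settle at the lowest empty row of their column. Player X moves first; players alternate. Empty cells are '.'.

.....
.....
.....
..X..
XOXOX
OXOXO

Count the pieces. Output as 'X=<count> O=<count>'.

X=6 O=5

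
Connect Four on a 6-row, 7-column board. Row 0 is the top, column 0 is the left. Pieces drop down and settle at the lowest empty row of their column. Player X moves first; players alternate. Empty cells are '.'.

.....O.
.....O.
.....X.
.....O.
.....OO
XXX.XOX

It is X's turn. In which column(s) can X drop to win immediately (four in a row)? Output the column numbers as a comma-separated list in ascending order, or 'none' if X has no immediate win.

col 0: drop X → no win
col 1: drop X → no win
col 2: drop X → no win
col 3: drop X → WIN!
col 4: drop X → no win
col 6: drop X → no win

Answer: 3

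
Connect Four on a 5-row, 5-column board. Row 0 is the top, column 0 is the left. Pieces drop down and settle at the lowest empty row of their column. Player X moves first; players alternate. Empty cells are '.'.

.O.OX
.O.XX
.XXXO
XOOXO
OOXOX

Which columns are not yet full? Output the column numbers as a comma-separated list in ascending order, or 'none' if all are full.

col 0: top cell = '.' → open
col 1: top cell = 'O' → FULL
col 2: top cell = '.' → open
col 3: top cell = 'O' → FULL
col 4: top cell = 'X' → FULL

Answer: 0,2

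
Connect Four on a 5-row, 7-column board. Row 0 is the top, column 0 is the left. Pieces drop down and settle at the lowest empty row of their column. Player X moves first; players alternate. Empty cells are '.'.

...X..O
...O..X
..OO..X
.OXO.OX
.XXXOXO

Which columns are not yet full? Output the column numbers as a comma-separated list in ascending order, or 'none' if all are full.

col 0: top cell = '.' → open
col 1: top cell = '.' → open
col 2: top cell = '.' → open
col 3: top cell = 'X' → FULL
col 4: top cell = '.' → open
col 5: top cell = '.' → open
col 6: top cell = 'O' → FULL

Answer: 0,1,2,4,5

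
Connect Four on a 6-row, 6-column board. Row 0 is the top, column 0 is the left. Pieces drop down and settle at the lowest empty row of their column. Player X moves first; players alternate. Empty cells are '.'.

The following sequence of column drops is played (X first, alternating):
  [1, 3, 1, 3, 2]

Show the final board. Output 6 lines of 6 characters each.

Move 1: X drops in col 1, lands at row 5
Move 2: O drops in col 3, lands at row 5
Move 3: X drops in col 1, lands at row 4
Move 4: O drops in col 3, lands at row 4
Move 5: X drops in col 2, lands at row 5

Answer: ......
......
......
......
.X.O..
.XXO..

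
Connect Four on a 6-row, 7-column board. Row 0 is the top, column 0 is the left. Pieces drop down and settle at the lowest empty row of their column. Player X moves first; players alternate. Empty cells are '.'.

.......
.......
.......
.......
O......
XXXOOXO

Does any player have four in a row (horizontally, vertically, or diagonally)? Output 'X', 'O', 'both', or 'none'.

none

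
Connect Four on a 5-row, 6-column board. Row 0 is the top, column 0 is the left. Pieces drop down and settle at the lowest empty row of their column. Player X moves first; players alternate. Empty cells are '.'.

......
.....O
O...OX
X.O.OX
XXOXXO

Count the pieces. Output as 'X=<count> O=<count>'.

X=7 O=7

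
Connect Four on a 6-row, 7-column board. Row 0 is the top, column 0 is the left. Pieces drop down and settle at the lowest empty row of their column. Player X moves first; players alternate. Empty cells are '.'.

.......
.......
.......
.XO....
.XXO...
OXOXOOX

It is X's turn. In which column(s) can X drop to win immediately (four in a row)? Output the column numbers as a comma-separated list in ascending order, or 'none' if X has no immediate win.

col 0: drop X → no win
col 1: drop X → WIN!
col 2: drop X → no win
col 3: drop X → no win
col 4: drop X → no win
col 5: drop X → no win
col 6: drop X → no win

Answer: 1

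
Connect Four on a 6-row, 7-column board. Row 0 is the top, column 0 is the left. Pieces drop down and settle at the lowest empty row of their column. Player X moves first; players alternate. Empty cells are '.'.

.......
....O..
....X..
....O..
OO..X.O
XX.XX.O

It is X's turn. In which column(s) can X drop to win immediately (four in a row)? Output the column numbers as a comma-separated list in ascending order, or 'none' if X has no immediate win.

col 0: drop X → no win
col 1: drop X → no win
col 2: drop X → WIN!
col 3: drop X → no win
col 4: drop X → no win
col 5: drop X → no win
col 6: drop X → no win

Answer: 2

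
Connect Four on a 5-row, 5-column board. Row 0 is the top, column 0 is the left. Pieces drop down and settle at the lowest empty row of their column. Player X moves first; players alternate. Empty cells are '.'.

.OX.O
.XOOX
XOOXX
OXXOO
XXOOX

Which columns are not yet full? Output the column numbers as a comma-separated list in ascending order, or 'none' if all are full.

col 0: top cell = '.' → open
col 1: top cell = 'O' → FULL
col 2: top cell = 'X' → FULL
col 3: top cell = '.' → open
col 4: top cell = 'O' → FULL

Answer: 0,3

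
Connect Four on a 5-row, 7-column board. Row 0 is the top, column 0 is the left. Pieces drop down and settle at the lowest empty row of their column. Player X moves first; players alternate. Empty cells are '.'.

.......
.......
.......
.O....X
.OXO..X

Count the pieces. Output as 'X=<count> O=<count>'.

X=3 O=3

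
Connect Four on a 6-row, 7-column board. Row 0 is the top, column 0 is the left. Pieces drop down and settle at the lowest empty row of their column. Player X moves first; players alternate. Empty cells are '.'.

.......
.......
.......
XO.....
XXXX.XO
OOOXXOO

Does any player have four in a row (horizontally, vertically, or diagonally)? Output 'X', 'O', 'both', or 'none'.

X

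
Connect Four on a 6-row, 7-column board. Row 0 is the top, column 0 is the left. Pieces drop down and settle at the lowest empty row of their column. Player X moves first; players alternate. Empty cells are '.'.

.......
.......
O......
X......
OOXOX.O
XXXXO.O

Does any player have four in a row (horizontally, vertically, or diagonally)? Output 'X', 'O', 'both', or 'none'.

X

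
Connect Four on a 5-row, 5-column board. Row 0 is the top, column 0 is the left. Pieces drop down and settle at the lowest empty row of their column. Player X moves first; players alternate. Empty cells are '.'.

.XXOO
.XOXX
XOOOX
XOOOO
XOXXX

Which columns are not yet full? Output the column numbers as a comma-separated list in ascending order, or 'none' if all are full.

col 0: top cell = '.' → open
col 1: top cell = 'X' → FULL
col 2: top cell = 'X' → FULL
col 3: top cell = 'O' → FULL
col 4: top cell = 'O' → FULL

Answer: 0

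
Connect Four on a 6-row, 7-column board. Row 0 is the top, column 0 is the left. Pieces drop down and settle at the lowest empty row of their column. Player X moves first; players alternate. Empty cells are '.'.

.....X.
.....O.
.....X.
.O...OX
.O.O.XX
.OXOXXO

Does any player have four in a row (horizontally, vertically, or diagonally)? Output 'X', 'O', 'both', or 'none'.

none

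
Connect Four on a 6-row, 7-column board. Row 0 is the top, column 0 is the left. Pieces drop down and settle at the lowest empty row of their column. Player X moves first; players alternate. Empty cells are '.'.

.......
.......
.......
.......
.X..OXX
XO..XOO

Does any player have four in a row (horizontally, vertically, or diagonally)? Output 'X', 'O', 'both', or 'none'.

none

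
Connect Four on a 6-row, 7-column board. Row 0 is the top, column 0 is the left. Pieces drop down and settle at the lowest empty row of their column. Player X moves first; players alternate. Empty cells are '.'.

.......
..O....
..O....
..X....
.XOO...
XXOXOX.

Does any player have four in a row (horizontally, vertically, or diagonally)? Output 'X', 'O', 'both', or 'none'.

none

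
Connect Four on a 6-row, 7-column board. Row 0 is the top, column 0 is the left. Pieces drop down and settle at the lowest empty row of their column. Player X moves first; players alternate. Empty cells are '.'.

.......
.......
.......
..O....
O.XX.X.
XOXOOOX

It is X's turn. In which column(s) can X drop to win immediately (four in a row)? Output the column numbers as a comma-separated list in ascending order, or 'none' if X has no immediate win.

Answer: 4

Derivation:
col 0: drop X → no win
col 1: drop X → no win
col 2: drop X → no win
col 3: drop X → no win
col 4: drop X → WIN!
col 5: drop X → no win
col 6: drop X → no win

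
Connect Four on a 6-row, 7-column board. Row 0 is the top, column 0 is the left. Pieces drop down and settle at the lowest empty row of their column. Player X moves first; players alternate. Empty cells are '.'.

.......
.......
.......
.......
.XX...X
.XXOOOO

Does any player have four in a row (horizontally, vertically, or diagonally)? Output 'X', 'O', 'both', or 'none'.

O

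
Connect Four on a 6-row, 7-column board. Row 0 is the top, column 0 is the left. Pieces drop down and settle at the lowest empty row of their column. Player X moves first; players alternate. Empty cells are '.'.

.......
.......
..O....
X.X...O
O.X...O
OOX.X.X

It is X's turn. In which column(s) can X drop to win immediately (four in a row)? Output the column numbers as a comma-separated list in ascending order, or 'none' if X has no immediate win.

col 0: drop X → no win
col 1: drop X → no win
col 2: drop X → no win
col 3: drop X → no win
col 4: drop X → no win
col 5: drop X → no win
col 6: drop X → no win

Answer: none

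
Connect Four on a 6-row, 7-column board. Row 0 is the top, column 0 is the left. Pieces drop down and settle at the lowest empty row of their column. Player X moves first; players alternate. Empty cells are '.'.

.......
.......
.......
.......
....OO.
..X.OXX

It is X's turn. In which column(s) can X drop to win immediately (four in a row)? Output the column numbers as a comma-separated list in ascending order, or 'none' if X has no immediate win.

col 0: drop X → no win
col 1: drop X → no win
col 2: drop X → no win
col 3: drop X → no win
col 4: drop X → no win
col 5: drop X → no win
col 6: drop X → no win

Answer: none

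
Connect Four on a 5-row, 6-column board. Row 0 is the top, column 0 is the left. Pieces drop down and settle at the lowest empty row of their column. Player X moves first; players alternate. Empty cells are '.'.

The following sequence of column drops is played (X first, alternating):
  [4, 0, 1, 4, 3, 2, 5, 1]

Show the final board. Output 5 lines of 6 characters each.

Answer: ......
......
......
.O..O.
OXOXXX

Derivation:
Move 1: X drops in col 4, lands at row 4
Move 2: O drops in col 0, lands at row 4
Move 3: X drops in col 1, lands at row 4
Move 4: O drops in col 4, lands at row 3
Move 5: X drops in col 3, lands at row 4
Move 6: O drops in col 2, lands at row 4
Move 7: X drops in col 5, lands at row 4
Move 8: O drops in col 1, lands at row 3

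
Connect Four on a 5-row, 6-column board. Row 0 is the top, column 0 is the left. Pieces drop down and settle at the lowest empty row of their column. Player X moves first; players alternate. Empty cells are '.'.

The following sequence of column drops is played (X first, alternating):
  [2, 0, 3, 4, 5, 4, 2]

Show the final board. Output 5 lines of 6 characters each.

Answer: ......
......
......
..X.O.
O.XXOX

Derivation:
Move 1: X drops in col 2, lands at row 4
Move 2: O drops in col 0, lands at row 4
Move 3: X drops in col 3, lands at row 4
Move 4: O drops in col 4, lands at row 4
Move 5: X drops in col 5, lands at row 4
Move 6: O drops in col 4, lands at row 3
Move 7: X drops in col 2, lands at row 3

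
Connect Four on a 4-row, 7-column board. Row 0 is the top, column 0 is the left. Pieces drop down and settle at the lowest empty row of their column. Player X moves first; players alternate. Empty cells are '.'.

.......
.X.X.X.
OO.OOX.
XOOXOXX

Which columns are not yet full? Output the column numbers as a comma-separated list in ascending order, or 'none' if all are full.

Answer: 0,1,2,3,4,5,6

Derivation:
col 0: top cell = '.' → open
col 1: top cell = '.' → open
col 2: top cell = '.' → open
col 3: top cell = '.' → open
col 4: top cell = '.' → open
col 5: top cell = '.' → open
col 6: top cell = '.' → open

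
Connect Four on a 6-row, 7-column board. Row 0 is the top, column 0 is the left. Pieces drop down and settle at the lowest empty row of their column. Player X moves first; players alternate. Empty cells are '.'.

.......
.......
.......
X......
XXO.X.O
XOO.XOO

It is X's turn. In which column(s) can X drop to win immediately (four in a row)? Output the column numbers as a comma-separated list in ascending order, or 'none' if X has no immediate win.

Answer: 0

Derivation:
col 0: drop X → WIN!
col 1: drop X → no win
col 2: drop X → no win
col 3: drop X → no win
col 4: drop X → no win
col 5: drop X → no win
col 6: drop X → no win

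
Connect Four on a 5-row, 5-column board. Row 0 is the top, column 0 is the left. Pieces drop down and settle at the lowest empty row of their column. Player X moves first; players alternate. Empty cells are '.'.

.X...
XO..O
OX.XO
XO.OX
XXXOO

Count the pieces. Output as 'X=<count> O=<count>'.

X=9 O=8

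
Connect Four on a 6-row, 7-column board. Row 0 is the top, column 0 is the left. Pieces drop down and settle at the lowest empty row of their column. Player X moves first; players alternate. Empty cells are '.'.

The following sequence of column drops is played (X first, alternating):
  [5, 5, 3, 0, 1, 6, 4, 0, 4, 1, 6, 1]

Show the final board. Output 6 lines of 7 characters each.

Move 1: X drops in col 5, lands at row 5
Move 2: O drops in col 5, lands at row 4
Move 3: X drops in col 3, lands at row 5
Move 4: O drops in col 0, lands at row 5
Move 5: X drops in col 1, lands at row 5
Move 6: O drops in col 6, lands at row 5
Move 7: X drops in col 4, lands at row 5
Move 8: O drops in col 0, lands at row 4
Move 9: X drops in col 4, lands at row 4
Move 10: O drops in col 1, lands at row 4
Move 11: X drops in col 6, lands at row 4
Move 12: O drops in col 1, lands at row 3

Answer: .......
.......
.......
.O.....
OO..XOX
OX.XXXO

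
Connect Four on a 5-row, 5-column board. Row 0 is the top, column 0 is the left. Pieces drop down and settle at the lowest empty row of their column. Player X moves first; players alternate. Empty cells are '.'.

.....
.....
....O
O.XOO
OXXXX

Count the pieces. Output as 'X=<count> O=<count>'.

X=5 O=5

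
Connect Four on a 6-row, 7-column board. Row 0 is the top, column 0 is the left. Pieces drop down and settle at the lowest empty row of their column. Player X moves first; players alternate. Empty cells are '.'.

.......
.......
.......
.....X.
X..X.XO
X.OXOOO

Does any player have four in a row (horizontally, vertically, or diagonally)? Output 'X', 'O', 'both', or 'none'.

none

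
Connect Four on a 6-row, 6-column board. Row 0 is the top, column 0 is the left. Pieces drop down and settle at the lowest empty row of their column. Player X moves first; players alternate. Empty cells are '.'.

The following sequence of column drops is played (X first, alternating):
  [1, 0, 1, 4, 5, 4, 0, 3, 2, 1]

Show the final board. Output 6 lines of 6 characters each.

Move 1: X drops in col 1, lands at row 5
Move 2: O drops in col 0, lands at row 5
Move 3: X drops in col 1, lands at row 4
Move 4: O drops in col 4, lands at row 5
Move 5: X drops in col 5, lands at row 5
Move 6: O drops in col 4, lands at row 4
Move 7: X drops in col 0, lands at row 4
Move 8: O drops in col 3, lands at row 5
Move 9: X drops in col 2, lands at row 5
Move 10: O drops in col 1, lands at row 3

Answer: ......
......
......
.O....
XX..O.
OXXOOX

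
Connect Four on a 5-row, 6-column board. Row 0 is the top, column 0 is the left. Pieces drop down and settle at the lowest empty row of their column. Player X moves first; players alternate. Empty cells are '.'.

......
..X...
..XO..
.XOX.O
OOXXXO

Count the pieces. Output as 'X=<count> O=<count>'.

X=7 O=6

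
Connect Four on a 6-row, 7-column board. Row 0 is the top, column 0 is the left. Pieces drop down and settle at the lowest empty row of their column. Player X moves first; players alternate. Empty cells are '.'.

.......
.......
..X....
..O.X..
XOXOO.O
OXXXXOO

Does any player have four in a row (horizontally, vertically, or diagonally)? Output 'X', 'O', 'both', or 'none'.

X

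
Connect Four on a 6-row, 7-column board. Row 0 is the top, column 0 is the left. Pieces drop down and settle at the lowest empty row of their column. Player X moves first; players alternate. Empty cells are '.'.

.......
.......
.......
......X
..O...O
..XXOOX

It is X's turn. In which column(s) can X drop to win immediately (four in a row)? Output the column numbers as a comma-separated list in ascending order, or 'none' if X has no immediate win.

col 0: drop X → no win
col 1: drop X → no win
col 2: drop X → no win
col 3: drop X → no win
col 4: drop X → no win
col 5: drop X → no win
col 6: drop X → no win

Answer: none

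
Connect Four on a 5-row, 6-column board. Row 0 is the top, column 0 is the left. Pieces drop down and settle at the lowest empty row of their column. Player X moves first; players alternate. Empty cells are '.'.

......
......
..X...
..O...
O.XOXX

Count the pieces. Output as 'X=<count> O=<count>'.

X=4 O=3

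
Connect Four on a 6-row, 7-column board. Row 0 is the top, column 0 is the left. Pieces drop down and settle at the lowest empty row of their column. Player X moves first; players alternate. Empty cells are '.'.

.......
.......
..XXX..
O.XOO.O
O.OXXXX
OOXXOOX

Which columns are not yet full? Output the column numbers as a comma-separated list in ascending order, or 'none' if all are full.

Answer: 0,1,2,3,4,5,6

Derivation:
col 0: top cell = '.' → open
col 1: top cell = '.' → open
col 2: top cell = '.' → open
col 3: top cell = '.' → open
col 4: top cell = '.' → open
col 5: top cell = '.' → open
col 6: top cell = '.' → open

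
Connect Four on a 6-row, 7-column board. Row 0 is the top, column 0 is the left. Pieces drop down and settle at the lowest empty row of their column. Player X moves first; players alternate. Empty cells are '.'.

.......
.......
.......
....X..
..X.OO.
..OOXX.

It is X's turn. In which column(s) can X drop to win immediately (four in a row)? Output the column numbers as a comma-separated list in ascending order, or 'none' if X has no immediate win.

Answer: none

Derivation:
col 0: drop X → no win
col 1: drop X → no win
col 2: drop X → no win
col 3: drop X → no win
col 4: drop X → no win
col 5: drop X → no win
col 6: drop X → no win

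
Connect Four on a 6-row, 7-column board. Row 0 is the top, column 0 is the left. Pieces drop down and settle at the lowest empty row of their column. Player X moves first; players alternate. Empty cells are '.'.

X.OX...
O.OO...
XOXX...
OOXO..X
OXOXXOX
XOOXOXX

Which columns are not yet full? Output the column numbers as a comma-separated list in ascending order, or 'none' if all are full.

col 0: top cell = 'X' → FULL
col 1: top cell = '.' → open
col 2: top cell = 'O' → FULL
col 3: top cell = 'X' → FULL
col 4: top cell = '.' → open
col 5: top cell = '.' → open
col 6: top cell = '.' → open

Answer: 1,4,5,6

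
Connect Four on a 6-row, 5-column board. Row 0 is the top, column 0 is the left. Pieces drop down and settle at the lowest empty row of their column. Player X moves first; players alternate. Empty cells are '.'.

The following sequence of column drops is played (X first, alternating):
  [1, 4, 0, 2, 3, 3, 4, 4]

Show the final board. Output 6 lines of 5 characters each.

Move 1: X drops in col 1, lands at row 5
Move 2: O drops in col 4, lands at row 5
Move 3: X drops in col 0, lands at row 5
Move 4: O drops in col 2, lands at row 5
Move 5: X drops in col 3, lands at row 5
Move 6: O drops in col 3, lands at row 4
Move 7: X drops in col 4, lands at row 4
Move 8: O drops in col 4, lands at row 3

Answer: .....
.....
.....
....O
...OX
XXOXO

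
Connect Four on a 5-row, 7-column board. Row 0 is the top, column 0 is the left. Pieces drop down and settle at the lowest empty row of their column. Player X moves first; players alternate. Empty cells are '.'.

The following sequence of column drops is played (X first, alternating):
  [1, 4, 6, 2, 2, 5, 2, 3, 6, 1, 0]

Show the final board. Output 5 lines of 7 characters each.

Answer: .......
.......
..X....
.OX...X
XXOOOOX

Derivation:
Move 1: X drops in col 1, lands at row 4
Move 2: O drops in col 4, lands at row 4
Move 3: X drops in col 6, lands at row 4
Move 4: O drops in col 2, lands at row 4
Move 5: X drops in col 2, lands at row 3
Move 6: O drops in col 5, lands at row 4
Move 7: X drops in col 2, lands at row 2
Move 8: O drops in col 3, lands at row 4
Move 9: X drops in col 6, lands at row 3
Move 10: O drops in col 1, lands at row 3
Move 11: X drops in col 0, lands at row 4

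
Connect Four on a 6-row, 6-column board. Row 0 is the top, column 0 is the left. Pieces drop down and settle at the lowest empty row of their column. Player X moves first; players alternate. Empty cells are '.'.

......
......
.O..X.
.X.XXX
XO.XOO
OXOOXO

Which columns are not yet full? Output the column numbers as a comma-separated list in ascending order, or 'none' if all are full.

Answer: 0,1,2,3,4,5

Derivation:
col 0: top cell = '.' → open
col 1: top cell = '.' → open
col 2: top cell = '.' → open
col 3: top cell = '.' → open
col 4: top cell = '.' → open
col 5: top cell = '.' → open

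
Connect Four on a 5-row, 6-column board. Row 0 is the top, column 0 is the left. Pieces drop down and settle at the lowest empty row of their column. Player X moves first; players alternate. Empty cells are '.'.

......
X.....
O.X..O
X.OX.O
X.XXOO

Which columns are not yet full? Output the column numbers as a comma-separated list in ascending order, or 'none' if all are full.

Answer: 0,1,2,3,4,5

Derivation:
col 0: top cell = '.' → open
col 1: top cell = '.' → open
col 2: top cell = '.' → open
col 3: top cell = '.' → open
col 4: top cell = '.' → open
col 5: top cell = '.' → open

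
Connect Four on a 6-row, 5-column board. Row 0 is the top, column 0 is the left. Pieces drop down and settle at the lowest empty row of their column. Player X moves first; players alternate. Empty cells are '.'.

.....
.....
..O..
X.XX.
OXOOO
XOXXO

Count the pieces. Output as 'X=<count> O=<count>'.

X=7 O=7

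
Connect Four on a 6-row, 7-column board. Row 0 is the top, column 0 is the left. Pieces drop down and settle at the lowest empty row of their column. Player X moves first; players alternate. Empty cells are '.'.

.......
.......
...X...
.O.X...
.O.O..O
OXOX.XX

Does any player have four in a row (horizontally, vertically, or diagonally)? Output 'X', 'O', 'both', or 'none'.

none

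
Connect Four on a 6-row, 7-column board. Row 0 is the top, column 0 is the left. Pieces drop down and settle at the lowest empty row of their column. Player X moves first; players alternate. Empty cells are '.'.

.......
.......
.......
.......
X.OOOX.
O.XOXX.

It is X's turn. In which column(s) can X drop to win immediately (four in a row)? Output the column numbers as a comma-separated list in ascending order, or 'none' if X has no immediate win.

Answer: none

Derivation:
col 0: drop X → no win
col 1: drop X → no win
col 2: drop X → no win
col 3: drop X → no win
col 4: drop X → no win
col 5: drop X → no win
col 6: drop X → no win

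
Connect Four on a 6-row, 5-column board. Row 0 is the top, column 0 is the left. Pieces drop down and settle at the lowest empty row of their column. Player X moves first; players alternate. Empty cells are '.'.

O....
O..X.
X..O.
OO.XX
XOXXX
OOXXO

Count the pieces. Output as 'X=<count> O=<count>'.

X=10 O=9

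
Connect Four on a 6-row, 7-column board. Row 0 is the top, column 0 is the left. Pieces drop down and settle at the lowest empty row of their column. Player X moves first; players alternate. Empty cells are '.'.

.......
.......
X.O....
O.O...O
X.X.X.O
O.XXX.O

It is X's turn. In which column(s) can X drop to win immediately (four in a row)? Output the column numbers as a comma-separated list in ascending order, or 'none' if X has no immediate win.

Answer: 1,5

Derivation:
col 0: drop X → no win
col 1: drop X → WIN!
col 2: drop X → no win
col 3: drop X → no win
col 4: drop X → no win
col 5: drop X → WIN!
col 6: drop X → no win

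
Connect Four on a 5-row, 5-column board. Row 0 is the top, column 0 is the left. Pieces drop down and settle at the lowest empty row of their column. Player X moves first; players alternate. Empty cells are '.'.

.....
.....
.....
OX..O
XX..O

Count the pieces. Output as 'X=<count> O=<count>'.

X=3 O=3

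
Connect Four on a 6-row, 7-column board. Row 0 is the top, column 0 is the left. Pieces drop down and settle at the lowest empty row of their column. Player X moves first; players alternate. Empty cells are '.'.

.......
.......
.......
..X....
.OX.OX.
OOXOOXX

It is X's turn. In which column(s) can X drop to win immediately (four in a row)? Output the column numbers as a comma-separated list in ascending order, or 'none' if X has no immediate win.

Answer: 2

Derivation:
col 0: drop X → no win
col 1: drop X → no win
col 2: drop X → WIN!
col 3: drop X → no win
col 4: drop X → no win
col 5: drop X → no win
col 6: drop X → no win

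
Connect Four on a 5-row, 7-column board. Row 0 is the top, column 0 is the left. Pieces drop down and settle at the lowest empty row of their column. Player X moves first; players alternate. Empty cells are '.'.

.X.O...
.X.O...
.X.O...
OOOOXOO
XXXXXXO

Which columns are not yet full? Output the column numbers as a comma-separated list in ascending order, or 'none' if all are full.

col 0: top cell = '.' → open
col 1: top cell = 'X' → FULL
col 2: top cell = '.' → open
col 3: top cell = 'O' → FULL
col 4: top cell = '.' → open
col 5: top cell = '.' → open
col 6: top cell = '.' → open

Answer: 0,2,4,5,6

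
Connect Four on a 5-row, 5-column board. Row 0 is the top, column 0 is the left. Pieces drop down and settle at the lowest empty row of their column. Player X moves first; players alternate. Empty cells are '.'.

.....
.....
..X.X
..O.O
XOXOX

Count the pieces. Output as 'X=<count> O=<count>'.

X=5 O=4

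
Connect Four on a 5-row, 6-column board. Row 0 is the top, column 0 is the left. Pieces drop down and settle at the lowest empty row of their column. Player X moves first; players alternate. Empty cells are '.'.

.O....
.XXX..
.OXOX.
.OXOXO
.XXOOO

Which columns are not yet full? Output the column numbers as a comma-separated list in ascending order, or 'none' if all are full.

Answer: 0,2,3,4,5

Derivation:
col 0: top cell = '.' → open
col 1: top cell = 'O' → FULL
col 2: top cell = '.' → open
col 3: top cell = '.' → open
col 4: top cell = '.' → open
col 5: top cell = '.' → open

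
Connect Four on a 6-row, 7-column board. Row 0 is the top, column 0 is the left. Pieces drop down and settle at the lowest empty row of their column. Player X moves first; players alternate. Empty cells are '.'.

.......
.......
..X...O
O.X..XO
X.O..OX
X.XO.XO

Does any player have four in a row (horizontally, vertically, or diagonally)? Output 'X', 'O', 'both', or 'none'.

none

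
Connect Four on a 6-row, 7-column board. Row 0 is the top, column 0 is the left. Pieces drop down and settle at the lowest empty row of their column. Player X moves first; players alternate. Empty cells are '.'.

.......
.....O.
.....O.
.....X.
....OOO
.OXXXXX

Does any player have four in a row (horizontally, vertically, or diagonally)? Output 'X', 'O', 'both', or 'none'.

X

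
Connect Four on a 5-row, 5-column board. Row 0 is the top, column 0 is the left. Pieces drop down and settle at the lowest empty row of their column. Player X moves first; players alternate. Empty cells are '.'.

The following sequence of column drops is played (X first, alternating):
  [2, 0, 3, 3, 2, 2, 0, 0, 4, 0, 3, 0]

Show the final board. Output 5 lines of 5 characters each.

Move 1: X drops in col 2, lands at row 4
Move 2: O drops in col 0, lands at row 4
Move 3: X drops in col 3, lands at row 4
Move 4: O drops in col 3, lands at row 3
Move 5: X drops in col 2, lands at row 3
Move 6: O drops in col 2, lands at row 2
Move 7: X drops in col 0, lands at row 3
Move 8: O drops in col 0, lands at row 2
Move 9: X drops in col 4, lands at row 4
Move 10: O drops in col 0, lands at row 1
Move 11: X drops in col 3, lands at row 2
Move 12: O drops in col 0, lands at row 0

Answer: O....
O....
O.OX.
X.XO.
O.XXX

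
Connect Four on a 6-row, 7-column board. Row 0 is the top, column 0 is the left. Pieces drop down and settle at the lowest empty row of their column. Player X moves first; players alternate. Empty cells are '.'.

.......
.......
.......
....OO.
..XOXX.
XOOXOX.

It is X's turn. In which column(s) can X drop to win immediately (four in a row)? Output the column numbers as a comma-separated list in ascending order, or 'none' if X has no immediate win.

col 0: drop X → no win
col 1: drop X → no win
col 2: drop X → no win
col 3: drop X → no win
col 4: drop X → no win
col 5: drop X → no win
col 6: drop X → no win

Answer: none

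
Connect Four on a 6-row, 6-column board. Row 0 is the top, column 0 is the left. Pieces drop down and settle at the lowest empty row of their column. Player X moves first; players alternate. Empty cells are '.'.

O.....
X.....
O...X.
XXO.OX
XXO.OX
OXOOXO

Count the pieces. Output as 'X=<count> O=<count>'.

X=10 O=10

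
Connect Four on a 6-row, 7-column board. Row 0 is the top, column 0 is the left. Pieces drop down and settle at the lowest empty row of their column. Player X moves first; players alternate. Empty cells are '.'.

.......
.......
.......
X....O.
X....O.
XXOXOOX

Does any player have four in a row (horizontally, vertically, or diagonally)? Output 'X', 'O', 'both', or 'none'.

none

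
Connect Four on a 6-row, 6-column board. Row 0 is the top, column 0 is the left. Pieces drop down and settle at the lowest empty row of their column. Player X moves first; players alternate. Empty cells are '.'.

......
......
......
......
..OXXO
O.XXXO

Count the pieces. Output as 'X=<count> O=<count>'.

X=5 O=4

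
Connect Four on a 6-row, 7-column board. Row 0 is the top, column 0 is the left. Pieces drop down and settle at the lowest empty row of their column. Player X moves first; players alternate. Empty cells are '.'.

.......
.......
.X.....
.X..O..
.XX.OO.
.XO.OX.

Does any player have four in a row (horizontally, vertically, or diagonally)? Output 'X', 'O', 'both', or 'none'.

X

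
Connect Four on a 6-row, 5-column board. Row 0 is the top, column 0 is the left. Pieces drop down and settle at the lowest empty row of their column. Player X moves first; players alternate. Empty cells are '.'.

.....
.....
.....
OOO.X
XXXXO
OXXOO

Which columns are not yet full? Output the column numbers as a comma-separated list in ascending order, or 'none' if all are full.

Answer: 0,1,2,3,4

Derivation:
col 0: top cell = '.' → open
col 1: top cell = '.' → open
col 2: top cell = '.' → open
col 3: top cell = '.' → open
col 4: top cell = '.' → open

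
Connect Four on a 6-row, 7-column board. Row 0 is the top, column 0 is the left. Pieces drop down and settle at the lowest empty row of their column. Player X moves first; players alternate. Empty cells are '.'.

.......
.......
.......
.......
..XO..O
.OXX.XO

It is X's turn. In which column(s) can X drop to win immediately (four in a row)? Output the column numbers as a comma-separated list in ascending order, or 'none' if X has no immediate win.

col 0: drop X → no win
col 1: drop X → no win
col 2: drop X → no win
col 3: drop X → no win
col 4: drop X → WIN!
col 5: drop X → no win
col 6: drop X → no win

Answer: 4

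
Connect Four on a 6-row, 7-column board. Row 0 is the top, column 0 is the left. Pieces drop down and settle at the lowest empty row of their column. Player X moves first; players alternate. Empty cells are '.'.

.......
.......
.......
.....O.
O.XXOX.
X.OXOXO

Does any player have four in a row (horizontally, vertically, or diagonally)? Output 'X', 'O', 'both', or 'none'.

none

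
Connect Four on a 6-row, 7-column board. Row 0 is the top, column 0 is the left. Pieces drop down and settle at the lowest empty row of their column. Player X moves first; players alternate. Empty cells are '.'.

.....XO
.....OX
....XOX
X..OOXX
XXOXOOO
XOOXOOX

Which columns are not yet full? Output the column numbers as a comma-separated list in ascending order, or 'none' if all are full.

col 0: top cell = '.' → open
col 1: top cell = '.' → open
col 2: top cell = '.' → open
col 3: top cell = '.' → open
col 4: top cell = '.' → open
col 5: top cell = 'X' → FULL
col 6: top cell = 'O' → FULL

Answer: 0,1,2,3,4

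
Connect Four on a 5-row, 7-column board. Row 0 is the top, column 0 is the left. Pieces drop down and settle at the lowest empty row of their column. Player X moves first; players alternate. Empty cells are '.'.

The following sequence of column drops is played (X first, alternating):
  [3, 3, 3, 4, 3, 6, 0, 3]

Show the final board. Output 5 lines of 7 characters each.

Move 1: X drops in col 3, lands at row 4
Move 2: O drops in col 3, lands at row 3
Move 3: X drops in col 3, lands at row 2
Move 4: O drops in col 4, lands at row 4
Move 5: X drops in col 3, lands at row 1
Move 6: O drops in col 6, lands at row 4
Move 7: X drops in col 0, lands at row 4
Move 8: O drops in col 3, lands at row 0

Answer: ...O...
...X...
...X...
...O...
X..XO.O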